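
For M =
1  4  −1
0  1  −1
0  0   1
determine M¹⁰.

M = I + N where N = [[0, 4, −1], [0, 0, −1], [0, 0, 0]] is strictly upper-triangular, so N³ = 0.
(I + N)¹⁰ = I + 10·N + 45·N² = [[1, 40, −190], [0, 1, −10], [0, 0, 1]].

[[1, 40, −190], [0, 1, −10], [0, 0, 1]]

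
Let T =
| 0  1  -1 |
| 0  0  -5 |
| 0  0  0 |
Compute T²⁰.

[[0, 0, 0], [0, 0, 0], [0, 0, 0]]

T is strictly triangular, hence nilpotent: T³ = 0, so T²⁰ = 0.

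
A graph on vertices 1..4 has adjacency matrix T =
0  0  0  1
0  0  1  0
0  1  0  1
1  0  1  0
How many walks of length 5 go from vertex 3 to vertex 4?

8

The number of length-5 walks from vertex 3 to vertex 4 is entry (3,4) of T⁵, where T is the adjacency matrix.
T² = [[1, 0, 1, 0], [0, 1, 0, 1], [1, 0, 2, 0], [0, 1, 0, 2]]
T³ = [[0, 1, 0, 2], [1, 0, 2, 0], [0, 2, 0, 3], [2, 0, 3, 0]]
T⁴ = [[2, 0, 3, 0], [0, 2, 0, 3], [3, 0, 5, 0], [0, 3, 0, 5]]
T⁵ = [[0, 3, 0, 5], [3, 0, 5, 0], [0, 5, 0, 8], [5, 0, 8, 0]]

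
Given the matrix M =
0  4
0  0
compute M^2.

[[0, 0], [0, 0]]

M is strictly triangular, hence nilpotent: M^2 = 0, so M^2 = 0.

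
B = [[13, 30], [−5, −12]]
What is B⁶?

[[2059, 3990], [−665, −1266]]

tr B = 1 and det B = −6, so the characteristic polynomial is λ² − (1)λ + (−6) with roots 3 and −2.
Eigenvectors give P = [[3, −2], [−1, 1]] with P⁻¹ = [[1, 2], [1, 3]], and B = P·diag(3, −2)·P⁻¹.
Then B⁶ = P·diag(729, 64)·P⁻¹ = [[2187, −128], [−729, 64]] · [[1, 2], [1, 3]] = [[2059, 3990], [−665, −1266]].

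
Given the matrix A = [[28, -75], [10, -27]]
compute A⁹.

tr A = 1 and det A = -6, so the characteristic polynomial is λ² − (1)λ + (-6) with roots -2 and 3.
Eigenvectors give P = [[-5, 3], [-2, 1]] with P⁻¹ = [[1, -3], [2, -5]], and A = P·diag(-2, 3)·P⁻¹.
Then A⁹ = P·diag(-512, 19683)·P⁻¹ = [[2560, 59049], [1024, 19683]] · [[1, -3], [2, -5]] = [[120658, -302925], [40390, -101487]].

[[120658, -302925], [40390, -101487]]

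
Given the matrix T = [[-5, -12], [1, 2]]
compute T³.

[[-29, -84], [7, 20]]

tr T = -3 and det T = 2, so the characteristic polynomial is λ² − (-3)λ + (2) with roots -1 and -2.
Eigenvectors give P = [[-3, 4], [1, -1]] with P⁻¹ = [[1, 4], [1, 3]], and T = P·diag(-1, -2)·P⁻¹.
Then T³ = P·diag(-1, -8)·P⁻¹ = [[3, -32], [-1, 8]] · [[1, 4], [1, 3]] = [[-29, -84], [7, 20]].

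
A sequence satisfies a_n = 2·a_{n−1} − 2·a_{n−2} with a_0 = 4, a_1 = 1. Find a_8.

With companion matrix A = [[2, −2], [1, 0]], [a_n, a_{n−1}]ᵀ = A·[a_{n−1}, a_{n−2}]ᵀ, so [a_8, a_7]ᵀ = A^7·[a_1, a_0]ᵀ.
A^7 = [[0, 16], [−8, 16]], giving [a_8, a_7]ᵀ = [[64], [56]].

64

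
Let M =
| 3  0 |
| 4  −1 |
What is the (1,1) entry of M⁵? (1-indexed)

243

tr M = 2 and det M = −3, so the characteristic polynomial is λ² − (2)λ + (−3) with roots −1 and 3.
Eigenvectors give P = [[0, −1], [1, −1]] with P⁻¹ = [[−1, 1], [−1, 0]], and M = P·diag(−1, 3)·P⁻¹.
Then M⁵ = P·diag(−1, 243)·P⁻¹ = [[0, −243], [−1, −243]] · [[−1, 1], [−1, 0]] = [[243, 0], [244, −1]].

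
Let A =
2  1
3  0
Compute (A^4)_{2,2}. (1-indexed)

A^2 = [[7, 2], [6, 3]]
A^3 = [[20, 7], [21, 6]]
A^4 = [[61, 20], [60, 21]]

21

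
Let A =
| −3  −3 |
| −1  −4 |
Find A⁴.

A² = [[12, 21], [7, 19]]
A³ = [[−57, −120], [−40, −97]]
A⁴ = [[291, 651], [217, 508]]

[[291, 651], [217, 508]]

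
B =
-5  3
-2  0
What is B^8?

tr B = -5 and det B = 6, so the characteristic polynomial is λ² − (-5)λ + (6) with roots -3 and -2.
Eigenvectors give P = [[-3, 1], [-2, 1]] with P⁻¹ = [[-1, 1], [-2, 3]], and B = P·diag(-3, -2)·P⁻¹.
Then B^8 = P·diag(6561, 256)·P⁻¹ = [[-19683, 256], [-13122, 256]] · [[-1, 1], [-2, 3]] = [[19171, -18915], [12610, -12354]].

[[19171, -18915], [12610, -12354]]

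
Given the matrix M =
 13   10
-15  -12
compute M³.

tr M = 1 and det M = -6, so the characteristic polynomial is λ² − (1)λ + (-6) with roots 3 and -2.
Eigenvectors give P = [[-1, 2], [1, -3]] with P⁻¹ = [[-3, -2], [-1, -1]], and M = P·diag(3, -2)·P⁻¹.
Then M³ = P·diag(27, -8)·P⁻¹ = [[-27, -16], [27, 24]] · [[-3, -2], [-1, -1]] = [[97, 70], [-105, -78]].

[[97, 70], [-105, -78]]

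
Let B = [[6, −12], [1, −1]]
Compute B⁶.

tr B = 5 and det B = 6, so the characteristic polynomial is λ² − (5)λ + (6) with roots 2 and 3.
Eigenvectors give P = [[3, 4], [1, 1]] with P⁻¹ = [[−1, 4], [1, −3]], and B = P·diag(2, 3)·P⁻¹.
Then B⁶ = P·diag(64, 729)·P⁻¹ = [[192, 2916], [64, 729]] · [[−1, 4], [1, −3]] = [[2724, −7980], [665, −1931]].

[[2724, −7980], [665, −1931]]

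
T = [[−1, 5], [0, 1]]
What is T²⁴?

[[1, 0], [0, 1]]

T² = I (check: tr T = 0 and det T = −1), so T²⁴ = I since 24 is even.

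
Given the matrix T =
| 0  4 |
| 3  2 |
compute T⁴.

[[192, 224], [168, 304]]

T² = [[12, 8], [6, 16]]
T³ = [[24, 64], [48, 56]]
T⁴ = [[192, 224], [168, 304]]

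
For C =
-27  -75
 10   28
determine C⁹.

tr C = 1 and det C = -6, so the characteristic polynomial is λ² − (1)λ + (-6) with roots 3 and -2.
Eigenvectors give P = [[5, -3], [-2, 1]] with P⁻¹ = [[-1, -3], [-2, -5]], and C = P·diag(3, -2)·P⁻¹.
Then C⁹ = P·diag(19683, -512)·P⁻¹ = [[98415, 1536], [-39366, -512]] · [[-1, -3], [-2, -5]] = [[-101487, -302925], [40390, 120658]].

[[-101487, -302925], [40390, 120658]]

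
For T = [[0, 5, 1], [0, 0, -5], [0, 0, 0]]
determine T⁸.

[[0, 0, 0], [0, 0, 0], [0, 0, 0]]

T is strictly triangular, hence nilpotent: T³ = 0, so T⁸ = 0.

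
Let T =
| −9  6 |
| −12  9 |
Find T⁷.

[[−6561, 4374], [−8748, 6561]]

tr T = 0 and det T = −9, so the characteristic polynomial is λ² − (0)λ + (−9) with roots −3 and 3.
Eigenvectors give P = [[−1, −1], [−1, −2]] with P⁻¹ = [[−2, 1], [1, −1]], and T = P·diag(−3, 3)·P⁻¹.
Then T⁷ = P·diag(−2187, 2187)·P⁻¹ = [[2187, −2187], [2187, −4374]] · [[−2, 1], [1, −1]] = [[−6561, 4374], [−8748, 6561]].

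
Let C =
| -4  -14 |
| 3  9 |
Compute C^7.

[[-12226, -28826], [6177, 14541]]

tr C = 5 and det C = 6, so the characteristic polynomial is λ² − (5)λ + (6) with roots 3 and 2.
Eigenvectors give P = [[-2, 7], [1, -3]] with P⁻¹ = [[3, 7], [1, 2]], and C = P·diag(3, 2)·P⁻¹.
Then C^7 = P·diag(2187, 128)·P⁻¹ = [[-4374, 896], [2187, -384]] · [[3, 7], [1, 2]] = [[-12226, -28826], [6177, 14541]].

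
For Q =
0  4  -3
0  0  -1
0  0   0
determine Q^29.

Q is strictly triangular, hence nilpotent: Q^3 = 0, so Q^29 = 0.

[[0, 0, 0], [0, 0, 0], [0, 0, 0]]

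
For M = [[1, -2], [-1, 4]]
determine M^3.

[[13, -46], [-23, 82]]

M^2 = [[3, -10], [-5, 18]]
M^3 = [[13, -46], [-23, 82]]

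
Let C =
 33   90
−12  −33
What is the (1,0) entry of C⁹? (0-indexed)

tr C = 0 and det C = −9, so the characteristic polynomial is λ² − (0)λ + (−9) with roots −3 and 3.
Eigenvectors give P = [[−5, −3], [2, 1]] with P⁻¹ = [[1, 3], [−2, −5]], and C = P·diag(−3, 3)·P⁻¹.
Then C⁹ = P·diag(−19683, 19683)·P⁻¹ = [[98415, −59049], [−39366, 19683]] · [[1, 3], [−2, −5]] = [[216513, 590490], [−78732, −216513]].

−78732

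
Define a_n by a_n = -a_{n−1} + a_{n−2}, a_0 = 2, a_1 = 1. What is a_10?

13

With companion matrix M = [[-1, 1], [1, 0]], [a_n, a_{n−1}]ᵀ = M·[a_{n−1}, a_{n−2}]ᵀ, so [a_10, a_9]ᵀ = M^9·[a_1, a_0]ᵀ.
M^9 = [[-55, 34], [34, -21]], giving [a_10, a_9]ᵀ = [[13], [-8]].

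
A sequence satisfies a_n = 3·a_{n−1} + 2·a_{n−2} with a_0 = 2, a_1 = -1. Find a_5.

With companion matrix B = [[3, 2], [1, 0]], [a_n, a_{n−1}]ᵀ = B·[a_{n−1}, a_{n−2}]ᵀ, so [a_5, a_4]ᵀ = B⁴·[a_1, a_0]ᵀ.
B⁴ = [[139, 78], [39, 22]], giving [a_5, a_4]ᵀ = [[17], [5]].

17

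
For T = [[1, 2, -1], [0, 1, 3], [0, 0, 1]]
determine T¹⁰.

[[1, 20, 260], [0, 1, 30], [0, 0, 1]]

T = I + N where N = [[0, 2, -1], [0, 0, 3], [0, 0, 0]] is strictly upper-triangular, so N³ = 0.
(I + N)¹⁰ = I + 10·N + 45·N² = [[1, 20, 260], [0, 1, 30], [0, 0, 1]].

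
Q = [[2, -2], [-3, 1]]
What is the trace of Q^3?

Q^2 = [[10, -6], [-9, 7]]
Q^3 = [[38, -26], [-39, 25]]

63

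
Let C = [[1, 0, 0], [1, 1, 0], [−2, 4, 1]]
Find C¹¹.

[[1, 0, 0], [11, 1, 0], [198, 44, 1]]

C = I + N where N = [[0, 0, 0], [1, 0, 0], [−2, 4, 0]] is strictly lower-triangular, so N³ = 0.
(I + N)¹¹ = I + 11·N + 55·N² = [[1, 0, 0], [11, 1, 0], [198, 44, 1]].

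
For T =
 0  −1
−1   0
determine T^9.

T² = I (check: tr T = 0 and det T = −1), so T^9 = T since 9 is odd.

[[0, −1], [−1, 0]]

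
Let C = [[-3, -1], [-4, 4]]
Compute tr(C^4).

C^2 = [[13, -1], [-4, 20]]
C^3 = [[-35, -17], [-68, 84]]
C^4 = [[173, -33], [-132, 404]]

577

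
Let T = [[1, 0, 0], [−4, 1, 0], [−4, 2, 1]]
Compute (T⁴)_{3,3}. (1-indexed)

T = I + N where N = [[0, 0, 0], [−4, 0, 0], [−4, 2, 0]] is strictly lower-triangular, so N³ = 0.
(I + N)⁴ = I + 4·N + 6·N² = [[1, 0, 0], [−16, 1, 0], [−64, 8, 1]].

1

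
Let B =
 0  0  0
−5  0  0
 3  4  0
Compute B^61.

[[0, 0, 0], [0, 0, 0], [0, 0, 0]]

B is strictly triangular, hence nilpotent: B^3 = 0, so B^61 = 0.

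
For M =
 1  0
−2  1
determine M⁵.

[[1, 0], [−10, 1]]

M = I + N where N = [[0, 0], [−2, 0]] is strictly lower-triangular, so N² = 0.
(I + N)⁵ = I + 5·N = [[1, 0], [−10, 1]].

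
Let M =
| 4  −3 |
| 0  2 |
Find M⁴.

[[256, −360], [0, 16]]

M² = [[16, −18], [0, 4]]
M³ = [[64, −84], [0, 8]]
M⁴ = [[256, −360], [0, 16]]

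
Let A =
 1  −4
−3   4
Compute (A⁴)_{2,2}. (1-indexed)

A² = [[13, −20], [−15, 28]]
A³ = [[73, −132], [−99, 172]]
A⁴ = [[469, −820], [−615, 1084]]

1084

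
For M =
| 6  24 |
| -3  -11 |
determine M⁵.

[[1656, 5064], [-633, -1931]]

tr M = -5 and det M = 6, so the characteristic polynomial is λ² − (-5)λ + (6) with roots -2 and -3.
Eigenvectors give P = [[-3, -8], [1, 3]] with P⁻¹ = [[-3, -8], [1, 3]], and M = P·diag(-2, -3)·P⁻¹.
Then M⁵ = P·diag(-32, -243)·P⁻¹ = [[96, 1944], [-32, -729]] · [[-3, -8], [1, 3]] = [[1656, 5064], [-633, -1931]].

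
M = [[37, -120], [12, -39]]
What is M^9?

[[177157, -590520], [59052, -196839]]

tr M = -2 and det M = -3, so the characteristic polynomial is λ² − (-2)λ + (-3) with roots -3 and 1.
Eigenvectors give P = [[3, 10], [1, 3]] with P⁻¹ = [[-3, 10], [1, -3]], and M = P·diag(-3, 1)·P⁻¹.
Then M^9 = P·diag(-19683, 1)·P⁻¹ = [[-59049, 10], [-19683, 3]] · [[-3, 10], [1, -3]] = [[177157, -590520], [59052, -196839]].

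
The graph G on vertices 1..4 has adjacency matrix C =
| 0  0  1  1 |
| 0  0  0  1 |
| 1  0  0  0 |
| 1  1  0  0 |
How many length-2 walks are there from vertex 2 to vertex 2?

The number of length-2 walks from vertex 2 to vertex 2 is entry (2,2) of C^2, where C is the adjacency matrix.
C^2 = [[2, 1, 0, 0], [1, 1, 0, 0], [0, 0, 1, 1], [0, 0, 1, 2]]

1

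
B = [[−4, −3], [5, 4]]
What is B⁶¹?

B² = I (check: tr B = 0 and det B = −1), so B⁶¹ = B since 61 is odd.

[[−4, −3], [5, 4]]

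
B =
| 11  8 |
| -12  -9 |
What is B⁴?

[[241, 160], [-240, -159]]

tr B = 2 and det B = -3, so the characteristic polynomial is λ² − (2)λ + (-3) with roots 3 and -1.
Eigenvectors give P = [[-1, -2], [1, 3]] with P⁻¹ = [[-3, -2], [1, 1]], and B = P·diag(3, -1)·P⁻¹.
Then B⁴ = P·diag(81, 1)·P⁻¹ = [[-81, -2], [81, 3]] · [[-3, -2], [1, 1]] = [[241, 160], [-240, -159]].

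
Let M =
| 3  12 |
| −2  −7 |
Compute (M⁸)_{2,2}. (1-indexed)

tr M = −4 and det M = 3, so the characteristic polynomial is λ² − (−4)λ + (3) with roots −1 and −3.
Eigenvectors give P = [[−3, −2], [1, 1]] with P⁻¹ = [[−1, −2], [1, 3]], and M = P·diag(−1, −3)·P⁻¹.
Then M⁸ = P·diag(1, 6561)·P⁻¹ = [[−3, −13122], [1, 6561]] · [[−1, −2], [1, 3]] = [[−13119, −39360], [6560, 19681]].

19681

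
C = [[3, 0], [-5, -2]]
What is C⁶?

tr C = 1 and det C = -6, so the characteristic polynomial is λ² − (1)λ + (-6) with roots 3 and -2.
Eigenvectors give P = [[1, 0], [-1, 1]] with P⁻¹ = [[1, 0], [1, 1]], and C = P·diag(3, -2)·P⁻¹.
Then C⁶ = P·diag(729, 64)·P⁻¹ = [[729, 0], [-729, 64]] · [[1, 0], [1, 1]] = [[729, 0], [-665, 64]].

[[729, 0], [-665, 64]]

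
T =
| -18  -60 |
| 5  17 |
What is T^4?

[[276, 780], [-65, -179]]

tr T = -1 and det T = -6, so the characteristic polynomial is λ² − (-1)λ + (-6) with roots -3 and 2.
Eigenvectors give P = [[-4, -3], [1, 1]] with P⁻¹ = [[-1, -3], [1, 4]], and T = P·diag(-3, 2)·P⁻¹.
Then T^4 = P·diag(81, 16)·P⁻¹ = [[-324, -48], [81, 16]] · [[-1, -3], [1, 4]] = [[276, 780], [-65, -179]].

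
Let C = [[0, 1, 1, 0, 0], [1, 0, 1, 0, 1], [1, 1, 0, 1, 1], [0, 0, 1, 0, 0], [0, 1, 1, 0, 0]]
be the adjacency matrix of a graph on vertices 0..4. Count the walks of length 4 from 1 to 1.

The number of length-4 walks from vertex 1 to vertex 1 is entry (1,1) of C⁴, where C is the adjacency matrix.
C² = [[2, 1, 1, 1, 2], [1, 3, 2, 1, 1], [1, 2, 4, 0, 1], [1, 1, 0, 1, 1], [2, 1, 1, 1, 2]]
C³ = [[2, 5, 6, 1, 2], [5, 4, 6, 2, 5], [6, 6, 4, 4, 6], [1, 2, 4, 0, 1], [2, 5, 6, 1, 2]]
C⁴ = [[11, 10, 10, 6, 11], [10, 16, 16, 6, 10], [10, 16, 22, 4, 10], [6, 6, 4, 4, 6], [11, 10, 10, 6, 11]]

16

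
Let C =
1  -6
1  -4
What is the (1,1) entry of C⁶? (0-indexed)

190

tr C = -3 and det C = 2, so the characteristic polynomial is λ² − (-3)λ + (2) with roots -1 and -2.
Eigenvectors give P = [[3, 2], [1, 1]] with P⁻¹ = [[1, -2], [-1, 3]], and C = P·diag(-1, -2)·P⁻¹.
Then C⁶ = P·diag(1, 64)·P⁻¹ = [[3, 128], [1, 64]] · [[1, -2], [-1, 3]] = [[-125, 378], [-63, 190]].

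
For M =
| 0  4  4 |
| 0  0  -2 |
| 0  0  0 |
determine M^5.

[[0, 0, 0], [0, 0, 0], [0, 0, 0]]

M is strictly triangular, hence nilpotent: M^3 = 0, so M^5 = 0.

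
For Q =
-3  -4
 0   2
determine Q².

[[9, 4], [0, 4]]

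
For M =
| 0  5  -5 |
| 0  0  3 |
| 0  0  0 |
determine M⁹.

M is strictly triangular, hence nilpotent: M³ = 0, so M⁹ = 0.

[[0, 0, 0], [0, 0, 0], [0, 0, 0]]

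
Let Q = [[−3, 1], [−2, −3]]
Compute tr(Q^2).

14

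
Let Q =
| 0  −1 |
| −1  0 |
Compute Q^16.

[[1, 0], [0, 1]]

Q² = I (check: tr Q = 0 and det Q = −1), so Q^16 = I since 16 is even.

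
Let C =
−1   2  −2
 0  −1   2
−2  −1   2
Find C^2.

[[5, −2, 2], [−4, −1, 2], [−2, −5, 6]]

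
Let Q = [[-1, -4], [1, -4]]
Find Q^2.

[[-3, 20], [-5, 12]]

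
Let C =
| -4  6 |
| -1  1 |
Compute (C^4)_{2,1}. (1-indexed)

15

tr C = -3 and det C = 2, so the characteristic polynomial is λ² − (-3)λ + (2) with roots -1 and -2.
Eigenvectors give P = [[-2, 3], [-1, 1]] with P⁻¹ = [[1, -3], [1, -2]], and C = P·diag(-1, -2)·P⁻¹.
Then C^4 = P·diag(1, 16)·P⁻¹ = [[-2, 48], [-1, 16]] · [[1, -3], [1, -2]] = [[46, -90], [15, -29]].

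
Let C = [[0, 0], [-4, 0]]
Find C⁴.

C is strictly triangular, hence nilpotent: C² = 0, so C⁴ = 0.

[[0, 0], [0, 0]]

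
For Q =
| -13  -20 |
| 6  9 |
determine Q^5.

tr Q = -4 and det Q = 3, so the characteristic polynomial is λ² − (-4)λ + (3) with roots -1 and -3.
Eigenvectors give P = [[5, -2], [-3, 1]] with P⁻¹ = [[-1, -2], [-3, -5]], and Q = P·diag(-1, -3)·P⁻¹.
Then Q^5 = P·diag(-1, -243)·P⁻¹ = [[-5, 486], [3, -243]] · [[-1, -2], [-3, -5]] = [[-1453, -2420], [726, 1209]].

[[-1453, -2420], [726, 1209]]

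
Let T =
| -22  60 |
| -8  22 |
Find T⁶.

[[64, 0], [0, 64]]

tr T = 0 and det T = -4, so the characteristic polynomial is λ² − (0)λ + (-4) with roots 2 and -2.
Eigenvectors give P = [[-5, 3], [-2, 1]] with P⁻¹ = [[1, -3], [2, -5]], and T = P·diag(2, -2)·P⁻¹.
Then T⁶ = P·diag(64, 64)·P⁻¹ = [[-320, 192], [-128, 64]] · [[1, -3], [2, -5]] = [[64, 0], [0, 64]].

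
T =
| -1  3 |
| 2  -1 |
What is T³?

T² = [[7, -6], [-4, 7]]
T³ = [[-19, 27], [18, -19]]

[[-19, 27], [18, -19]]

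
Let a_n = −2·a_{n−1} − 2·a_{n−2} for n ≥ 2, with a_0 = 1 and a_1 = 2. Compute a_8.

With companion matrix C = [[−2, −2], [1, 0]], [a_n, a_{n−1}]ᵀ = C·[a_{n−1}, a_{n−2}]ᵀ, so [a_8, a_7]ᵀ = C⁷·[a_1, a_0]ᵀ.
C⁷ = [[0, 16], [−8, −16]], giving [a_8, a_7]ᵀ = [[16], [−32]].

16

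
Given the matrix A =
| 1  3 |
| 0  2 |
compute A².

[[1, 9], [0, 4]]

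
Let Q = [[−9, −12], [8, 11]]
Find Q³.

[[−57, −84], [56, 83]]

tr Q = 2 and det Q = −3, so the characteristic polynomial is λ² − (2)λ + (−3) with roots 3 and −1.
Eigenvectors give P = [[−1, −3], [1, 2]] with P⁻¹ = [[2, 3], [−1, −1]], and Q = P·diag(3, −1)·P⁻¹.
Then Q³ = P·diag(27, −1)·P⁻¹ = [[−27, 3], [27, −2]] · [[2, 3], [−1, −1]] = [[−57, −84], [56, 83]].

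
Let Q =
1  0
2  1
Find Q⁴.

Q = I + N where N = [[0, 0], [2, 0]] is strictly lower-triangular, so N² = 0.
(I + N)⁴ = I + 4·N = [[1, 0], [8, 1]].

[[1, 0], [8, 1]]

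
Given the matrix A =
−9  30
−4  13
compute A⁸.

[[−32799, 98400], [−13120, 39361]]

tr A = 4 and det A = 3, so the characteristic polynomial is λ² − (4)λ + (3) with roots 3 and 1.
Eigenvectors give P = [[−5, −3], [−2, −1]] with P⁻¹ = [[1, −3], [−2, 5]], and A = P·diag(3, 1)·P⁻¹.
Then A⁸ = P·diag(6561, 1)·P⁻¹ = [[−32805, −3], [−13122, −1]] · [[1, −3], [−2, 5]] = [[−32799, 98400], [−13120, 39361]].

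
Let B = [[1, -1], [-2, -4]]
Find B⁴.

B² = [[3, 3], [6, 18]]
B³ = [[-3, -15], [-30, -78]]
B⁴ = [[27, 63], [126, 342]]

[[27, 63], [126, 342]]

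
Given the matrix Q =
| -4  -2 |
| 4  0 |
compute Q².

[[8, 8], [-16, -8]]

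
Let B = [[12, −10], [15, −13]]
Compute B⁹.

[[40902, −40390], [60585, −60073]]

tr B = −1 and det B = −6, so the characteristic polynomial is λ² − (−1)λ + (−6) with roots −3 and 2.
Eigenvectors give P = [[−2, 1], [−3, 1]] with P⁻¹ = [[1, −1], [3, −2]], and B = P·diag(−3, 2)·P⁻¹.
Then B⁹ = P·diag(−19683, 512)·P⁻¹ = [[39366, 512], [59049, 512]] · [[1, −1], [3, −2]] = [[40902, −40390], [60585, −60073]].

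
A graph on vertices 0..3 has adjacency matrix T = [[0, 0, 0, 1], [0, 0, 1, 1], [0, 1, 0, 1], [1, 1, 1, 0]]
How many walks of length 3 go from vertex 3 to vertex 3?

2

The number of length-3 walks from vertex 3 to vertex 3 is entry (3,3) of T³, where T is the adjacency matrix.
T² = [[1, 1, 1, 0], [1, 2, 1, 1], [1, 1, 2, 1], [0, 1, 1, 3]]
T³ = [[0, 1, 1, 3], [1, 2, 3, 4], [1, 3, 2, 4], [3, 4, 4, 2]]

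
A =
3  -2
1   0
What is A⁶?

tr A = 3 and det A = 2, so the characteristic polynomial is λ² − (3)λ + (2) with roots 1 and 2.
Eigenvectors give P = [[1, -2], [1, -1]] with P⁻¹ = [[-1, 2], [-1, 1]], and A = P·diag(1, 2)·P⁻¹.
Then A⁶ = P·diag(1, 64)·P⁻¹ = [[1, -128], [1, -64]] · [[-1, 2], [-1, 1]] = [[127, -126], [63, -62]].

[[127, -126], [63, -62]]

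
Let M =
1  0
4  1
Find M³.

[[1, 0], [12, 1]]

M = I + N where N = [[0, 0], [4, 0]] is strictly lower-triangular, so N² = 0.
(I + N)³ = I + 3·N = [[1, 0], [12, 1]].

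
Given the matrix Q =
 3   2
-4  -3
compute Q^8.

[[1, 0], [0, 1]]

Q² = I (check: tr Q = 0 and det Q = -1), so Q^8 = I since 8 is even.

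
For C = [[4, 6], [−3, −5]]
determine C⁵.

[[34, 66], [−33, −65]]

tr C = −1 and det C = −2, so the characteristic polynomial is λ² − (−1)λ + (−2) with roots −2 and 1.
Eigenvectors give P = [[−1, −2], [1, 1]] with P⁻¹ = [[1, 2], [−1, −1]], and C = P·diag(−2, 1)·P⁻¹.
Then C⁵ = P·diag(−32, 1)·P⁻¹ = [[32, −2], [−32, 1]] · [[1, 2], [−1, −1]] = [[34, 66], [−33, −65]].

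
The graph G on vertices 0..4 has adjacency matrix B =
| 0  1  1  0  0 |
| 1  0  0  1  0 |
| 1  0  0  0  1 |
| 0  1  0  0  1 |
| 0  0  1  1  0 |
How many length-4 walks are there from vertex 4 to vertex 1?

4

The number of length-4 walks from vertex 4 to vertex 1 is entry (4,1) of B⁴, where B is the adjacency matrix.
B² = [[2, 0, 0, 1, 1], [0, 2, 1, 0, 1], [0, 1, 2, 1, 0], [1, 0, 1, 2, 0], [1, 1, 0, 0, 2]]
B³ = [[0, 3, 3, 1, 1], [3, 0, 1, 3, 1], [3, 1, 0, 1, 3], [1, 3, 1, 0, 3], [1, 1, 3, 3, 0]]
B⁴ = [[6, 1, 1, 4, 4], [1, 6, 4, 1, 4], [1, 4, 6, 4, 1], [4, 1, 4, 6, 1], [4, 4, 1, 1, 6]]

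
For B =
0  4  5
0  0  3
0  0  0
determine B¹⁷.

[[0, 0, 0], [0, 0, 0], [0, 0, 0]]

B is strictly triangular, hence nilpotent: B³ = 0, so B¹⁷ = 0.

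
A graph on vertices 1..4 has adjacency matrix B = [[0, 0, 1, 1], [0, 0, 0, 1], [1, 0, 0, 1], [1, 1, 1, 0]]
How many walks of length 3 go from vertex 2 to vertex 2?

0

The number of length-3 walks from vertex 2 to vertex 2 is entry (2,2) of B³, where B is the adjacency matrix.
B² = [[2, 1, 1, 1], [1, 1, 1, 0], [1, 1, 2, 1], [1, 0, 1, 3]]
B³ = [[2, 1, 3, 4], [1, 0, 1, 3], [3, 1, 2, 4], [4, 3, 4, 2]]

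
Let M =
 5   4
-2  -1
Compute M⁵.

tr M = 4 and det M = 3, so the characteristic polynomial is λ² − (4)λ + (3) with roots 1 and 3.
Eigenvectors give P = [[-1, -2], [1, 1]] with P⁻¹ = [[1, 2], [-1, -1]], and M = P·diag(1, 3)·P⁻¹.
Then M⁵ = P·diag(1, 243)·P⁻¹ = [[-1, -486], [1, 243]] · [[1, 2], [-1, -1]] = [[485, 484], [-242, -241]].

[[485, 484], [-242, -241]]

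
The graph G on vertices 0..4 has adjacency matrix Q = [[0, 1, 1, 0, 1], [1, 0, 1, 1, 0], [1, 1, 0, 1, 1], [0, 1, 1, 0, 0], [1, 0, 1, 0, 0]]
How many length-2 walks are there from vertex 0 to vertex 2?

The number of length-2 walks from vertex 0 to vertex 2 is entry (0,2) of Q², where Q is the adjacency matrix.
Q² = [[3, 1, 2, 2, 1], [1, 3, 2, 1, 2], [2, 2, 4, 1, 1], [2, 1, 1, 2, 1], [1, 2, 1, 1, 2]]

2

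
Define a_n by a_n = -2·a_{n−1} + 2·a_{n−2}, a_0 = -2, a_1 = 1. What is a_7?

With companion matrix B = [[-2, 2], [1, 0]], [a_n, a_{n−1}]ᵀ = B·[a_{n−1}, a_{n−2}]ᵀ, so [a_7, a_6]ᵀ = B⁶·[a_1, a_0]ᵀ.
B⁶ = [[328, -240], [-120, 88]], giving [a_7, a_6]ᵀ = [[808], [-296]].

808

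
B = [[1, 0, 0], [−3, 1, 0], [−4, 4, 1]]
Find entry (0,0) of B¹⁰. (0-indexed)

B = I + N where N = [[0, 0, 0], [−3, 0, 0], [−4, 4, 0]] is strictly lower-triangular, so N³ = 0.
(I + N)¹⁰ = I + 10·N + 45·N² = [[1, 0, 0], [−30, 1, 0], [−580, 40, 1]].

1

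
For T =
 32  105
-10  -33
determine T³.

[[218, 735], [-70, -237]]

tr T = -1 and det T = -6, so the characteristic polynomial is λ² − (-1)λ + (-6) with roots 2 and -3.
Eigenvectors give P = [[7, -3], [-2, 1]] with P⁻¹ = [[1, 3], [2, 7]], and T = P·diag(2, -3)·P⁻¹.
Then T³ = P·diag(8, -27)·P⁻¹ = [[56, 81], [-16, -27]] · [[1, 3], [2, 7]] = [[218, 735], [-70, -237]].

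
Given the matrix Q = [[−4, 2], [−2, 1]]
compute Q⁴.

Q² = [[12, −6], [6, −3]]
Q³ = [[−36, 18], [−18, 9]]
Q⁴ = [[108, −54], [54, −27]]

[[108, −54], [54, −27]]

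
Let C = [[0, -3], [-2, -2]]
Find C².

[[6, 6], [4, 10]]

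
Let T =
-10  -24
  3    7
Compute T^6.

[[568, 1512], [-189, -503]]

tr T = -3 and det T = 2, so the characteristic polynomial is λ² − (-3)λ + (2) with roots -1 and -2.
Eigenvectors give P = [[-8, -3], [3, 1]] with P⁻¹ = [[1, 3], [-3, -8]], and T = P·diag(-1, -2)·P⁻¹.
Then T^6 = P·diag(1, 64)·P⁻¹ = [[-8, -192], [3, 64]] · [[1, 3], [-3, -8]] = [[568, 1512], [-189, -503]].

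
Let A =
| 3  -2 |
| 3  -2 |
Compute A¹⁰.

A² = A (a projection; rank 1, trace 1), so A¹⁰ = A.

[[3, -2], [3, -2]]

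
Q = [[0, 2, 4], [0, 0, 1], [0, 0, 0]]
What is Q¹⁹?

[[0, 0, 0], [0, 0, 0], [0, 0, 0]]

Q is strictly triangular, hence nilpotent: Q³ = 0, so Q¹⁹ = 0.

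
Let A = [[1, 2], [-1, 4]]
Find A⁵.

[[-179, 422], [-211, 454]]

tr A = 5 and det A = 6, so the characteristic polynomial is λ² − (5)λ + (6) with roots 2 and 3.
Eigenvectors give P = [[2, 1], [1, 1]] with P⁻¹ = [[1, -1], [-1, 2]], and A = P·diag(2, 3)·P⁻¹.
Then A⁵ = P·diag(32, 243)·P⁻¹ = [[64, 243], [32, 243]] · [[1, -1], [-1, 2]] = [[-179, 422], [-211, 454]].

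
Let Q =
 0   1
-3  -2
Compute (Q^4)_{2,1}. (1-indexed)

Q^2 = [[-3, -2], [6, 1]]
Q^3 = [[6, 1], [-3, 4]]
Q^4 = [[-3, 4], [-12, -11]]

-12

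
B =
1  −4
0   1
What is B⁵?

B = I + N where N = [[0, −4], [0, 0]] is strictly upper-triangular, so N² = 0.
(I + N)⁵ = I + 5·N = [[1, −20], [0, 1]].

[[1, −20], [0, 1]]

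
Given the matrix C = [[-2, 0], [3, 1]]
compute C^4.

tr C = -1 and det C = -2, so the characteristic polynomial is λ² − (-1)λ + (-2) with roots 1 and -2.
Eigenvectors give P = [[0, -1], [1, 1]] with P⁻¹ = [[1, 1], [-1, 0]], and C = P·diag(1, -2)·P⁻¹.
Then C^4 = P·diag(1, 16)·P⁻¹ = [[0, -16], [1, 16]] · [[1, 1], [-1, 0]] = [[16, 0], [-15, 1]].

[[16, 0], [-15, 1]]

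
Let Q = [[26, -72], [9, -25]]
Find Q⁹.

[[4616, -12312], [1539, -4105]]

tr Q = 1 and det Q = -2, so the characteristic polynomial is λ² − (1)λ + (-2) with roots 2 and -1.
Eigenvectors give P = [[3, -8], [1, -3]] with P⁻¹ = [[3, -8], [1, -3]], and Q = P·diag(2, -1)·P⁻¹.
Then Q⁹ = P·diag(512, -1)·P⁻¹ = [[1536, 8], [512, 3]] · [[3, -8], [1, -3]] = [[4616, -12312], [1539, -4105]].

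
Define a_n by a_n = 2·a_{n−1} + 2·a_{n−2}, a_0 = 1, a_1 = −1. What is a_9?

With companion matrix T = [[2, 2], [1, 0]], [a_n, a_{n−1}]ᵀ = T·[a_{n−1}, a_{n−2}]ᵀ, so [a_9, a_8]ᵀ = T⁸·[a_1, a_0]ᵀ.
T⁸ = [[2448, 1792], [896, 656]], giving [a_9, a_8]ᵀ = [[−656], [−240]].

−656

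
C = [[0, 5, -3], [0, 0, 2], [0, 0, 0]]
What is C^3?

C is strictly triangular, hence nilpotent: C^3 = 0, so C^3 = 0.

[[0, 0, 0], [0, 0, 0], [0, 0, 0]]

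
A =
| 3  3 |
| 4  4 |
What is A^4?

A^2 = [[21, 21], [28, 28]]
A^3 = [[147, 147], [196, 196]]
A^4 = [[1029, 1029], [1372, 1372]]

[[1029, 1029], [1372, 1372]]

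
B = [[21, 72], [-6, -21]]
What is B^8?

tr B = 0 and det B = -9, so the characteristic polynomial is λ² − (0)λ + (-9) with roots -3 and 3.
Eigenvectors give P = [[-3, -4], [1, 1]] with P⁻¹ = [[1, 4], [-1, -3]], and B = P·diag(-3, 3)·P⁻¹.
Then B^8 = P·diag(6561, 6561)·P⁻¹ = [[-19683, -26244], [6561, 6561]] · [[1, 4], [-1, -3]] = [[6561, 0], [0, 6561]].

[[6561, 0], [0, 6561]]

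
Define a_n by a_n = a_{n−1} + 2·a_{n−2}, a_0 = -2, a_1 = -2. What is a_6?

-86

With companion matrix Q = [[1, 2], [1, 0]], [a_n, a_{n−1}]ᵀ = Q·[a_{n−1}, a_{n−2}]ᵀ, so [a_6, a_5]ᵀ = Q⁵·[a_1, a_0]ᵀ.
Q⁵ = [[21, 22], [11, 10]], giving [a_6, a_5]ᵀ = [[-86], [-42]].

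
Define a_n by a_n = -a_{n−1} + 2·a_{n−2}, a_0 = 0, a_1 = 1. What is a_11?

683

With companion matrix T = [[-1, 2], [1, 0]], [a_n, a_{n−1}]ᵀ = T·[a_{n−1}, a_{n−2}]ᵀ, so [a_11, a_10]ᵀ = T^10·[a_1, a_0]ᵀ.
T^10 = [[683, -682], [-341, 342]], giving [a_11, a_10]ᵀ = [[683], [-341]].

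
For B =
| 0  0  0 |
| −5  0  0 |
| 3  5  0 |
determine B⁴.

[[0, 0, 0], [0, 0, 0], [0, 0, 0]]

B is strictly triangular, hence nilpotent: B³ = 0, so B⁴ = 0.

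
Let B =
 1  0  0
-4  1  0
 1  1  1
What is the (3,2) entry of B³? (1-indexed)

B = I + N where N = [[0, 0, 0], [-4, 0, 0], [1, 1, 0]] is strictly lower-triangular, so N³ = 0.
(I + N)³ = I + 3·N + 3·N² = [[1, 0, 0], [-12, 1, 0], [-9, 3, 1]].

3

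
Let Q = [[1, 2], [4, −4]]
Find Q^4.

[[153, −198], [−396, 648]]

Q^2 = [[9, −6], [−12, 24]]
Q^3 = [[−15, 42], [84, −120]]
Q^4 = [[153, −198], [−396, 648]]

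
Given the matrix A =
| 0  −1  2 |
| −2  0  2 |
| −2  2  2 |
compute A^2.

[[−2, 4, 2], [−4, 6, 0], [−8, 6, 4]]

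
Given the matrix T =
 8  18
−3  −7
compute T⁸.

[[766, 1530], [−255, −509]]

tr T = 1 and det T = −2, so the characteristic polynomial is λ² − (1)λ + (−2) with roots 2 and −1.
Eigenvectors give P = [[3, −2], [−1, 1]] with P⁻¹ = [[1, 2], [1, 3]], and T = P·diag(2, −1)·P⁻¹.
Then T⁸ = P·diag(256, 1)·P⁻¹ = [[768, −2], [−256, 1]] · [[1, 2], [1, 3]] = [[766, 1530], [−255, −509]].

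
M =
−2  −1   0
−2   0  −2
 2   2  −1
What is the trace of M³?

M² = [[6, 2, 2], [0, −2, 2], [−10, −4, −3]]
M³ = [[−12, −2, −6], [8, 4, 2], [22, 4, 11]]

3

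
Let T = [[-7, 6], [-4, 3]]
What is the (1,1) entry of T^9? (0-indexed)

39363

tr T = -4 and det T = 3, so the characteristic polynomial is λ² − (-4)λ + (3) with roots -3 and -1.
Eigenvectors give P = [[3, 1], [2, 1]] with P⁻¹ = [[1, -1], [-2, 3]], and T = P·diag(-3, -1)·P⁻¹.
Then T^9 = P·diag(-19683, -1)·P⁻¹ = [[-59049, -1], [-39366, -1]] · [[1, -1], [-2, 3]] = [[-59047, 59046], [-39364, 39363]].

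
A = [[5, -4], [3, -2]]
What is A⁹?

tr A = 3 and det A = 2, so the characteristic polynomial is λ² − (3)λ + (2) with roots 2 and 1.
Eigenvectors give P = [[4, 1], [3, 1]] with P⁻¹ = [[1, -1], [-3, 4]], and A = P·diag(2, 1)·P⁻¹.
Then A⁹ = P·diag(512, 1)·P⁻¹ = [[2048, 1], [1536, 1]] · [[1, -1], [-3, 4]] = [[2045, -2044], [1533, -1532]].

[[2045, -2044], [1533, -1532]]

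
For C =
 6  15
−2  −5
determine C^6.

[[6, 15], [−2, −5]]

C² = C (a projection; rank 1, trace 1), so C^6 = C.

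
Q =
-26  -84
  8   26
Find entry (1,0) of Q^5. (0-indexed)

128

tr Q = 0 and det Q = -4, so the characteristic polynomial is λ² − (0)λ + (-4) with roots -2 and 2.
Eigenvectors give P = [[7, -3], [-2, 1]] with P⁻¹ = [[1, 3], [2, 7]], and Q = P·diag(-2, 2)·P⁻¹.
Then Q^5 = P·diag(-32, 32)·P⁻¹ = [[-224, -96], [64, 32]] · [[1, 3], [2, 7]] = [[-416, -1344], [128, 416]].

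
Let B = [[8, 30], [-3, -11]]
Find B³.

tr B = -3 and det B = 2, so the characteristic polynomial is λ² − (-3)λ + (2) with roots -2 and -1.
Eigenvectors give P = [[-3, 10], [1, -3]] with P⁻¹ = [[3, 10], [1, 3]], and B = P·diag(-2, -1)·P⁻¹.
Then B³ = P·diag(-8, -1)·P⁻¹ = [[24, -10], [-8, 3]] · [[3, 10], [1, 3]] = [[62, 210], [-21, -71]].

[[62, 210], [-21, -71]]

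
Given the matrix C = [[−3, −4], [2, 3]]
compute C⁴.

C² = I (check: tr C = 0 and det C = −1), so C⁴ = I since 4 is even.

[[1, 0], [0, 1]]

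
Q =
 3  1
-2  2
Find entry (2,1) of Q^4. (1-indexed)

-90

Q^2 = [[7, 5], [-10, 2]]
Q^3 = [[11, 17], [-34, -6]]
Q^4 = [[-1, 45], [-90, -46]]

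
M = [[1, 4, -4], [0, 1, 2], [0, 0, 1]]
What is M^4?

[[1, 16, 32], [0, 1, 8], [0, 0, 1]]

M = I + N where N = [[0, 4, -4], [0, 0, 2], [0, 0, 0]] is strictly upper-triangular, so N^3 = 0.
(I + N)^4 = I + 4·N + 6·N^2 = [[1, 16, 32], [0, 1, 8], [0, 0, 1]].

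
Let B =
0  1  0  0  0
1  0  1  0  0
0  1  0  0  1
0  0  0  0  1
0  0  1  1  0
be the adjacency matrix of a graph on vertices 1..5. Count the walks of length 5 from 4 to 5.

5

The number of length-5 walks from vertex 4 to vertex 5 is entry (4,5) of B^5, where B is the adjacency matrix.
B^2 = [[1, 0, 1, 0, 0], [0, 2, 0, 0, 1], [1, 0, 2, 1, 0], [0, 0, 1, 1, 0], [0, 1, 0, 0, 2]]
B^3 = [[0, 2, 0, 0, 1], [2, 0, 3, 1, 0], [0, 3, 0, 0, 3], [0, 1, 0, 0, 2], [1, 0, 3, 2, 0]]
B^4 = [[2, 0, 3, 1, 0], [0, 5, 0, 0, 4], [3, 0, 6, 3, 0], [1, 0, 3, 2, 0], [0, 4, 0, 0, 5]]
B^5 = [[0, 5, 0, 0, 4], [5, 0, 9, 4, 0], [0, 9, 0, 0, 9], [0, 4, 0, 0, 5], [4, 0, 9, 5, 0]]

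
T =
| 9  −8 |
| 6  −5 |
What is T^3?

[[105, −104], [78, −77]]

tr T = 4 and det T = 3, so the characteristic polynomial is λ² − (4)λ + (3) with roots 3 and 1.
Eigenvectors give P = [[−4, 1], [−3, 1]] with P⁻¹ = [[−1, 1], [−3, 4]], and T = P·diag(3, 1)·P⁻¹.
Then T^3 = P·diag(27, 1)·P⁻¹ = [[−108, 1], [−81, 1]] · [[−1, 1], [−3, 4]] = [[105, −104], [78, −77]].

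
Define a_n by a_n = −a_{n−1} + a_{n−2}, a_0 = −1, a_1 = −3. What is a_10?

131

With companion matrix B = [[−1, 1], [1, 0]], [a_n, a_{n−1}]ᵀ = B·[a_{n−1}, a_{n−2}]ᵀ, so [a_10, a_9]ᵀ = B⁹·[a_1, a_0]ᵀ.
B⁹ = [[−55, 34], [34, −21]], giving [a_10, a_9]ᵀ = [[131], [−81]].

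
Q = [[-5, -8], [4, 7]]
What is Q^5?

[[-245, -488], [244, 487]]

tr Q = 2 and det Q = -3, so the characteristic polynomial is λ² − (2)λ + (-3) with roots 3 and -1.
Eigenvectors give P = [[-1, 2], [1, -1]] with P⁻¹ = [[1, 2], [1, 1]], and Q = P·diag(3, -1)·P⁻¹.
Then Q^5 = P·diag(243, -1)·P⁻¹ = [[-243, -2], [243, 1]] · [[1, 2], [1, 1]] = [[-245, -488], [244, 487]].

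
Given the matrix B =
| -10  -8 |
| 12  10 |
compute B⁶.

tr B = 0 and det B = -4, so the characteristic polynomial is λ² − (0)λ + (-4) with roots 2 and -2.
Eigenvectors give P = [[2, -1], [-3, 1]] with P⁻¹ = [[-1, -1], [-3, -2]], and B = P·diag(2, -2)·P⁻¹.
Then B⁶ = P·diag(64, 64)·P⁻¹ = [[128, -64], [-192, 64]] · [[-1, -1], [-3, -2]] = [[64, 0], [0, 64]].

[[64, 0], [0, 64]]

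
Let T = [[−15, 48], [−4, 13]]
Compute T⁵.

[[−975, 2928], [−244, 733]]

tr T = −2 and det T = −3, so the characteristic polynomial is λ² − (−2)λ + (−3) with roots 1 and −3.
Eigenvectors give P = [[3, 4], [1, 1]] with P⁻¹ = [[−1, 4], [1, −3]], and T = P·diag(1, −3)·P⁻¹.
Then T⁵ = P·diag(1, −243)·P⁻¹ = [[3, −972], [1, −243]] · [[−1, 4], [1, −3]] = [[−975, 2928], [−244, 733]].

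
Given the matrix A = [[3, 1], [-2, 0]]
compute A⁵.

tr A = 3 and det A = 2, so the characteristic polynomial is λ² − (3)λ + (2) with roots 2 and 1.
Eigenvectors give P = [[-1, -1], [1, 2]] with P⁻¹ = [[-2, -1], [1, 1]], and A = P·diag(2, 1)·P⁻¹.
Then A⁵ = P·diag(32, 1)·P⁻¹ = [[-32, -1], [32, 2]] · [[-2, -1], [1, 1]] = [[63, 31], [-62, -30]].

[[63, 31], [-62, -30]]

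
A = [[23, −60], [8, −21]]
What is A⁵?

[[1463, −3660], [488, −1221]]

tr A = 2 and det A = −3, so the characteristic polynomial is λ² − (2)λ + (−3) with roots 3 and −1.
Eigenvectors give P = [[3, 5], [1, 2]] with P⁻¹ = [[2, −5], [−1, 3]], and A = P·diag(3, −1)·P⁻¹.
Then A⁵ = P·diag(243, −1)·P⁻¹ = [[729, −5], [243, −2]] · [[2, −5], [−1, 3]] = [[1463, −3660], [488, −1221]].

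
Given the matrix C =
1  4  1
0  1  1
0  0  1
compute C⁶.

C = I + N where N = [[0, 4, 1], [0, 0, 1], [0, 0, 0]] is strictly upper-triangular, so N³ = 0.
(I + N)⁶ = I + 6·N + 15·N² = [[1, 24, 66], [0, 1, 6], [0, 0, 1]].

[[1, 24, 66], [0, 1, 6], [0, 0, 1]]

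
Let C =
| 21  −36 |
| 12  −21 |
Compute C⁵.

[[1701, −2916], [972, −1701]]

tr C = 0 and det C = −9, so the characteristic polynomial is λ² − (0)λ + (−9) with roots −3 and 3.
Eigenvectors give P = [[−3, 2], [−2, 1]] with P⁻¹ = [[1, −2], [2, −3]], and C = P·diag(−3, 3)·P⁻¹.
Then C⁵ = P·diag(−243, 243)·P⁻¹ = [[729, 486], [486, 243]] · [[1, −2], [2, −3]] = [[1701, −2916], [972, −1701]].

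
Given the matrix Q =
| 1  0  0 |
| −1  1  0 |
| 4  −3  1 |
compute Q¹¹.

[[1, 0, 0], [−11, 1, 0], [209, −33, 1]]

Q = I + N where N = [[0, 0, 0], [−1, 0, 0], [4, −3, 0]] is strictly lower-triangular, so N³ = 0.
(I + N)¹¹ = I + 11·N + 55·N² = [[1, 0, 0], [−11, 1, 0], [209, −33, 1]].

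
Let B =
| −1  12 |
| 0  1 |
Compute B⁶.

[[1, 0], [0, 1]]

B² = I (check: tr B = 0 and det B = −1), so B⁶ = I since 6 is even.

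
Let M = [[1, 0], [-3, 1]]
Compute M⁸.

[[1, 0], [-24, 1]]

M = I + N where N = [[0, 0], [-3, 0]] is strictly lower-triangular, so N² = 0.
(I + N)⁸ = I + 8·N = [[1, 0], [-24, 1]].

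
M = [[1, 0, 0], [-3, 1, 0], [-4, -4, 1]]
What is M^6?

M = I + N where N = [[0, 0, 0], [-3, 0, 0], [-4, -4, 0]] is strictly lower-triangular, so N^3 = 0.
(I + N)^6 = I + 6·N + 15·N^2 = [[1, 0, 0], [-18, 1, 0], [156, -24, 1]].

[[1, 0, 0], [-18, 1, 0], [156, -24, 1]]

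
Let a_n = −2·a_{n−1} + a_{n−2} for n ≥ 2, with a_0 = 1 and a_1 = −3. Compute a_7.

With companion matrix Q = [[−2, 1], [1, 0]], [a_n, a_{n−1}]ᵀ = Q·[a_{n−1}, a_{n−2}]ᵀ, so [a_7, a_6]ᵀ = Q⁶·[a_1, a_0]ᵀ.
Q⁶ = [[169, −70], [−70, 29]], giving [a_7, a_6]ᵀ = [[−577], [239]].

−577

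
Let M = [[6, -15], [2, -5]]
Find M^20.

M² = M (a projection; rank 1, trace 1), so M^20 = M.

[[6, -15], [2, -5]]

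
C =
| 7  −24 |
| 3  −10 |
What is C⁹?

tr C = −3 and det C = 2, so the characteristic polynomial is λ² − (−3)λ + (2) with roots −1 and −2.
Eigenvectors give P = [[3, −8], [1, −3]] with P⁻¹ = [[3, −8], [1, −3]], and C = P·diag(−1, −2)·P⁻¹.
Then C⁹ = P·diag(−1, −512)·P⁻¹ = [[−3, 4096], [−1, 1536]] · [[3, −8], [1, −3]] = [[4087, −12264], [1533, −4600]].

[[4087, −12264], [1533, −4600]]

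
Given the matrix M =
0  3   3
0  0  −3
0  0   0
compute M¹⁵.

[[0, 0, 0], [0, 0, 0], [0, 0, 0]]

M is strictly triangular, hence nilpotent: M³ = 0, so M¹⁵ = 0.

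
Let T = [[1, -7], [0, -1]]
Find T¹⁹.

[[1, -7], [0, -1]]

T² = I (check: tr T = 0 and det T = -1), so T¹⁹ = T since 19 is odd.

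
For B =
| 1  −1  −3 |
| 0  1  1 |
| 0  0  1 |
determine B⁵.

[[1, −5, −25], [0, 1, 5], [0, 0, 1]]

B = I + N where N = [[0, −1, −3], [0, 0, 1], [0, 0, 0]] is strictly upper-triangular, so N³ = 0.
(I + N)⁵ = I + 5·N + 10·N² = [[1, −5, −25], [0, 1, 5], [0, 0, 1]].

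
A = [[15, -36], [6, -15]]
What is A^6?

tr A = 0 and det A = -9, so the characteristic polynomial is λ² − (0)λ + (-9) with roots -3 and 3.
Eigenvectors give P = [[-2, 3], [-1, 1]] with P⁻¹ = [[1, -3], [1, -2]], and A = P·diag(-3, 3)·P⁻¹.
Then A^6 = P·diag(729, 729)·P⁻¹ = [[-1458, 2187], [-729, 729]] · [[1, -3], [1, -2]] = [[729, 0], [0, 729]].

[[729, 0], [0, 729]]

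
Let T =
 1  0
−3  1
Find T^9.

[[1, 0], [−27, 1]]

T = I + N where N = [[0, 0], [−3, 0]] is strictly lower-triangular, so N^2 = 0.
(I + N)^9 = I + 9·N = [[1, 0], [−27, 1]].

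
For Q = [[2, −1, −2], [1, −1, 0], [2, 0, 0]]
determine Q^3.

[[−11, 2, 2], [−2, −1, −2], [−2, −2, −8]]

Q^2 = [[−1, −1, −4], [1, 0, −2], [4, −2, −4]]
Q^3 = [[−11, 2, 2], [−2, −1, −2], [−2, −2, −8]]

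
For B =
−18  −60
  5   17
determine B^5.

tr B = −1 and det B = −6, so the characteristic polynomial is λ² − (−1)λ + (−6) with roots 2 and −3.
Eigenvectors give P = [[−3, 4], [1, −1]] with P⁻¹ = [[1, 4], [1, 3]], and B = P·diag(2, −3)·P⁻¹.
Then B^5 = P·diag(32, −243)·P⁻¹ = [[−96, −972], [32, 243]] · [[1, 4], [1, 3]] = [[−1068, −3300], [275, 857]].

[[−1068, −3300], [275, 857]]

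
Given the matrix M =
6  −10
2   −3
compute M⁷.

tr M = 3 and det M = 2, so the characteristic polynomial is λ² − (3)λ + (2) with roots 2 and 1.
Eigenvectors give P = [[−5, 2], [−2, 1]] with P⁻¹ = [[−1, 2], [−2, 5]], and M = P·diag(2, 1)·P⁻¹.
Then M⁷ = P·diag(128, 1)·P⁻¹ = [[−640, 2], [−256, 1]] · [[−1, 2], [−2, 5]] = [[636, −1270], [254, −507]].

[[636, −1270], [254, −507]]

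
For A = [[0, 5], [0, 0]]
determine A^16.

A is strictly triangular, hence nilpotent: A^2 = 0, so A^16 = 0.

[[0, 0], [0, 0]]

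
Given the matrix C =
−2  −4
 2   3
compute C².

[[−4, −4], [2, 1]]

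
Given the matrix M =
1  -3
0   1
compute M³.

[[1, -9], [0, 1]]

M = I + N where N = [[0, -3], [0, 0]] is strictly upper-triangular, so N² = 0.
(I + N)³ = I + 3·N = [[1, -9], [0, 1]].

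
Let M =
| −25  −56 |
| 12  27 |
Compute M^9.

tr M = 2 and det M = −3, so the characteristic polynomial is λ² − (2)λ + (−3) with roots 3 and −1.
Eigenvectors give P = [[−2, 7], [1, −3]] with P⁻¹ = [[3, 7], [1, 2]], and M = P·diag(3, −1)·P⁻¹.
Then M^9 = P·diag(19683, −1)·P⁻¹ = [[−39366, −7], [19683, 3]] · [[3, 7], [1, 2]] = [[−118105, −275576], [59052, 137787]].

[[−118105, −275576], [59052, 137787]]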